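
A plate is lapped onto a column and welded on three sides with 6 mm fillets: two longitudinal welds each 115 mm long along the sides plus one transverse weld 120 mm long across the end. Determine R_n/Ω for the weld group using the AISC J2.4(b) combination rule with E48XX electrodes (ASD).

E48XX → F_EXX = 480 MPa.
t_e = 0.707 × 6 = 4.242 mm.
R_nwl = 0.6 × 480 × 4.242 × 230 × 10⁻³ = 281 kN (longitudinal, 2 welds).
R_nwt = 0.6 × 480 × 4.242 × 120 × 10⁻³ = 146.6 kN (transverse, base value).
(i) R_nwl + R_nwt = 427.6 kN; (ii) 0.85 R_nwl + 1.5 R_nwt = 458.7 kN.
R_n = max = 458.7 kN [governs: (ii)]; R_n/Ω = 229.4 kN.

R_n/Ω ≈ 229 kN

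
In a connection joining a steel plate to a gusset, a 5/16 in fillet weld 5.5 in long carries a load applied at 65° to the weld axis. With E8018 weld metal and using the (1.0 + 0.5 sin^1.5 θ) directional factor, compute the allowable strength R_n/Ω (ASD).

E80XX → F_EXX = 80 ksi.
t_e = 0.707 × 0.3125 = 0.2209 in; A_we = 0.2209 × 5.5 = 1.215 in².
Directional factor: 1.0 + 0.5 sin^1.5(65°) = 1.431.
F_nw = 0.6 × 80 × 1.431 = 68.71 ksi.
R_n/Ω = (68.71 × 1.215) / 2.0 = 41.75 kip.

R_n/Ω ≈ 41.7 kip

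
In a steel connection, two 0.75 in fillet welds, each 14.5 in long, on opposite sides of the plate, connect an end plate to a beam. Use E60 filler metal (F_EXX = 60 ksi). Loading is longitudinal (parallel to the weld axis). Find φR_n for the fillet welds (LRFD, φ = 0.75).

φR_n ≈ 415 kip

Effective throat t_e = 0.707 × 0.75 = 0.5302 in.
Total length L = 29 in; A_we = 0.5302 × 29 = 15.38 in².
F_nw = 0.6 F_EXX = 0.6 × 60 = 36 ksi.
φR_n = 0.75 × 36 × 15.38 = 415.2 kip.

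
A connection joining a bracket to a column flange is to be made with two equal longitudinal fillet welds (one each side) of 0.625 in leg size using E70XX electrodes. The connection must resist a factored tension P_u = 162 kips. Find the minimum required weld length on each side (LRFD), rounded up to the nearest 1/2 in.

L = 6 in on each side

E70XX → F_EXX = 70 ksi.
Throat t_e = 0.707 × 0.625 = 0.4419 in.
φr_n = 0.75 × 0.6 × 70 × 0.4419 = 13.92 kips/in.
L_req = P_u / φr_n = 162 / 13.92 = 11.64 in total.
Per side: 11.64 / 2 = 5.819 in.
Round up → use L = 6 in on each side.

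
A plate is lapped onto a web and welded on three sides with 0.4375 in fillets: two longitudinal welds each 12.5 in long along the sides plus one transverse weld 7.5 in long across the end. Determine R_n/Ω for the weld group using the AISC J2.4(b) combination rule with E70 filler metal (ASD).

R_n/Ω ≈ 211 kip

E70XX → F_EXX = 70 ksi.
t_e = 0.707 × 0.4375 = 0.3093 in.
R_nwl = 0.6 × 70 × 0.3093 × 25 = 324.8 kip (longitudinal, 2 welds).
R_nwt = 0.6 × 70 × 0.3093 × 7.5 = 97.43 kip (transverse, base value).
(i) R_nwl + R_nwt = 422.2 kip; (ii) 0.85 R_nwl + 1.5 R_nwt = 422.2 kip.
R_n = max = 422.2 kip [governs: (ii)]; R_n/Ω = 211.1 kip.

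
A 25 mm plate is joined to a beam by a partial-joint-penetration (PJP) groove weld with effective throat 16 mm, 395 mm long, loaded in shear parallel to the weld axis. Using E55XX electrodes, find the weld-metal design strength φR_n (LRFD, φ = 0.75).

φR_n ≈ 1560 kN

E55XX → F_EXX = 550 MPa.
Effective throat (given) t_e = 16 mm.
A_we = 16 × 395 = 6320 mm².
F_nw = 0.6 F_EXX = 330 MPa.
φR_n = 0.75 × 330 × 6320 × 10⁻³ = 1564 kN.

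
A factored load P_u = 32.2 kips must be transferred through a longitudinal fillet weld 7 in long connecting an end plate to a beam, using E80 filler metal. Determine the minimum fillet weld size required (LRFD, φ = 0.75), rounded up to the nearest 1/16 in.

E80XX → F_EXX = 80 ksi.
Total weld length L = 7 in.
Required throat t_e = P_u / (φ × 0.6 F_EXX × L) = 32.2 / (0.75 × 0.6 × 80 × 7) = 0.1278 in.
Required leg w = t_e / 0.707 = 0.1807 in → use 3/16 in.

w = 3/16 in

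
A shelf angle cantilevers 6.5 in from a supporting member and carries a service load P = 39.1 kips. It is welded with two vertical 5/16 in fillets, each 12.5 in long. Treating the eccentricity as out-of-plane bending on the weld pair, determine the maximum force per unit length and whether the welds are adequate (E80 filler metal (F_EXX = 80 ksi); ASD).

f_max ≈ 5.12 kip/in; adequate

L_w = 2 × 12.5 = 25 in; section modulus (unit throat) S = 2 × L²/6 = 52.08 in².
Direct shear f_v = P/L_w = 39.1/25 = 1.564 kip/in.
Moment M = P × e = 39.1 × 6.5 = 254.15 kip·in; bending f_b = M/S = 4.88 kip/in.
f_max = √(f_v² + f_b²) = √(1.564² + 4.88²) = 5.124 kip/in.
r_n/Ω = (1/2.0) × 0.6 × 80 × (0.707 × 0.3125) = 5.302 kip/in → adequate.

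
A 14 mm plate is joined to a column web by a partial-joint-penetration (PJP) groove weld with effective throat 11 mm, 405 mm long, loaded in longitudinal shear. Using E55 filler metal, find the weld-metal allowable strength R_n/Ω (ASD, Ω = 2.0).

E55XX → F_EXX = 550 MPa.
Effective throat (given) t_e = 11 mm.
A_we = 11 × 405 = 4455 mm².
F_nw = 0.6 F_EXX = 330 MPa.
R_n/Ω = (330 × 4455) / 2.0 × 10⁻³ = 735.1 kN.

R_n/Ω ≈ 735 kN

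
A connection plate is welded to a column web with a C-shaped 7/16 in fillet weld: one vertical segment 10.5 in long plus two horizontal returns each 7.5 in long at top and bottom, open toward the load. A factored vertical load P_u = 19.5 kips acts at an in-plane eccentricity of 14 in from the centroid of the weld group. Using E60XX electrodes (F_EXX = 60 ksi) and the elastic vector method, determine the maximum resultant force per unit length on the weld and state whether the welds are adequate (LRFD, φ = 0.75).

f_max ≈ 3.63 kip/in; adequate

Total weld length L_w = 25.5 in. Treat welds as unit-width lines.
Centroid: x̄ = 2×7.5×3.75 / 25.5 = 2.206 in from the vertical weld.
Polar moment about centroid: J = I_x + I_y = [10.5³/12 + 2×7.5×5.25²] + [10.5×2.206² + 2(7.5³/12 + 7.5×1.544²)] = 667.1 in³.
Direct shear f_v = P/L_w = 19.5 / 25.5 = 0.7647 kip/in (vertical).
Torsion M = P·e = 19.5 × 14 = 273 kip·in.
Critical point at (x, y) = (5.294, 5.25) from centroid. f_tx = M·y/J = 2.149 kip/in; f_ty = M·x/J = 2.167 kip/in.
Resultant f_max = √[f_tx² + (f_v + f_ty)²] = √[2.149² + (0.7647 + 2.167)²] = 3.634 kip/in.
Capacity per unit length: φr_n = 0.75 × 0.6 × 60 × (0.707 × 0.4375) = 8.351 kip/in.
3.634 ≤ 8.351 → adequate.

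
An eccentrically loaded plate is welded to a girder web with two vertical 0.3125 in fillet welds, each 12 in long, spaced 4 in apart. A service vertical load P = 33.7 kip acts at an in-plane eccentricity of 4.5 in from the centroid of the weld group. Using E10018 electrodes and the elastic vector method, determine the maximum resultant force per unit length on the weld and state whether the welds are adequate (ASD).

E100XX → F_EXX = 100 ksi.
Total weld length L_w = 24 in. Treat welds as unit-width lines.
Polar moment about centroid: J = 2[d³/12 + d(b/2)²] = 2[12³/12 + 12×2²] = 384 in³.
Direct shear f_v = P/L_w = 33.7 / 24 = 1.404 kip/in (vertical).
Torsion M = P·e = 33.7 × 4.5 = 151.65 kip·in.
Critical point at (x, y) = (2, 6) from centroid. f_tx = M·y/J = 2.37 kip/in; f_ty = M·x/J = 0.7898 kip/in.
Resultant f_max = √[f_tx² + (f_v + f_ty)²] = √[2.37² + (1.404 + 0.7898)²] = 3.229 kip/in.
Capacity per unit length: r_n/Ω = (1/2.0) × 0.6 × 100 × (0.707 × 0.3125) = 6.628 kip/in.
3.229 ≤ 6.628 → adequate.

f_max ≈ 3.23 kip/in; adequate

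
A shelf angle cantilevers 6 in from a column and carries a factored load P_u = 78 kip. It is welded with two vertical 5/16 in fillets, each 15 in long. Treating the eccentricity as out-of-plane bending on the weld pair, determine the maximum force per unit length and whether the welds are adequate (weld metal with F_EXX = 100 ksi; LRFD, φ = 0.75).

L_w = 2 × 15 = 30 in; section modulus (unit throat) S = 2 × L²/6 = 75 in².
Direct shear f_v = P/L_w = 78/30 = 2.6 kip/in.
Moment M = P × e = 78 × 6 = 468 kip·in; bending f_b = M/S = 6.24 kip/in.
f_max = √(f_v² + f_b²) = √(2.6² + 6.24²) = 6.76 kip/in.
φr_n = 0.75 × 0.6 × 100 × (0.707 × 0.3125) = 9.942 kip/in → adequate.

f_max ≈ 6.76 kip/in; adequate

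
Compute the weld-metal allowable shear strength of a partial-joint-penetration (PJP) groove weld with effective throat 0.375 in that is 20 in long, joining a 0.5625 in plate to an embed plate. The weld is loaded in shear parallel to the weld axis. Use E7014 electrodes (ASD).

R_n/Ω ≈ 158 kip

E70XX → F_EXX = 70 ksi.
Effective throat (given) t_e = 0.375 in.
A_we = 0.375 × 20 = 7.5 in².
F_nw = 0.6 F_EXX = 42 ksi.
R_n/Ω = (42 × 7.5) / 2.0 = 157.5 kip.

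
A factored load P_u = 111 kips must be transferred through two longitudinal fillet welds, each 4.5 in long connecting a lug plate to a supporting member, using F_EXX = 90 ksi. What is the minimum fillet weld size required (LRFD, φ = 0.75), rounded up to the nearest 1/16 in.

w = 7/16 in

Total weld length L = 9 in.
Required throat t_e = P_u / (φ × 0.6 F_EXX × L) = 111 / (0.75 × 0.6 × 90 × 9) = 0.3045 in.
Required leg w = t_e / 0.707 = 0.4307 in → use 7/16 in.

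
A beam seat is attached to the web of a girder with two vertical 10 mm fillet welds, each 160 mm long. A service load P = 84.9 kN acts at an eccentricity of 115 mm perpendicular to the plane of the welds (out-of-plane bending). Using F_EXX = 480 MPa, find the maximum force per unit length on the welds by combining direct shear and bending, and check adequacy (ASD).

L_w = 2 × 160 = 320 mm; section modulus (unit throat) S = 2 × L²/6 = 8533 mm².
Direct shear f_v = P/L_w = 84.9×10³/320 = 265.3 N/mm.
Moment M = P × e = 84.9×10³ × 115 = 9763500 N·mm; bending f_b = M/S = 1144 N/mm.
f_max = √(f_v² + f_b²) = √(265.3² + 1144²) = 1175 N/mm.
r_n/Ω = (1/2.0) × 0.6 × 480 × (0.707 × 10) = 1018 N/mm → NOT adequate.

f_max ≈ 1170 N/mm; NOT adequate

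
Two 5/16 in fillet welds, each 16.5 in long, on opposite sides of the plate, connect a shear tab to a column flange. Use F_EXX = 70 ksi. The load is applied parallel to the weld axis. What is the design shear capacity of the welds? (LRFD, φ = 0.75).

Effective throat t_e = 0.707 × 0.3125 = 0.2209 in.
Total length L = 33 in; A_we = 0.2209 × 33 = 7.291 in².
F_nw = 0.6 F_EXX = 0.6 × 70 = 42 ksi.
φR_n = 0.75 × 42 × 7.291 = 229.7 kips.

φR_n ≈ 230 kips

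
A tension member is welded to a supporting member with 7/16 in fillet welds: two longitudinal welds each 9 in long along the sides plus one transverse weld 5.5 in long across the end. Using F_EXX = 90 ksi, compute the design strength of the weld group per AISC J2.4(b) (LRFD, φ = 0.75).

φR_n ≈ 295 kips

t_e = 0.707 × 0.4375 = 0.3093 in.
R_nwl = 0.6 × 90 × 0.3093 × 18 = 300.7 kips (longitudinal, 2 welds).
R_nwt = 0.6 × 90 × 0.3093 × 5.5 = 91.87 kips (transverse, base value).
(i) R_nwl + R_nwt = 392.5 kips; (ii) 0.85 R_nwl + 1.5 R_nwt = 393.4 kips.
R_n = max = 393.4 kips [governs: (ii)]; φR_n = 295 kips.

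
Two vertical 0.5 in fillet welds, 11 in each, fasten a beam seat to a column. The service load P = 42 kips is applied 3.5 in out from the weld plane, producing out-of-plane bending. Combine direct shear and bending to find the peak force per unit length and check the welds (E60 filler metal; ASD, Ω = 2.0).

f_max ≈ 4.11 kip/in; adequate

E60XX → F_EXX = 60 ksi.
L_w = 2 × 11 = 22 in; section modulus (unit throat) S = 2 × L²/6 = 40.33 in².
Direct shear f_v = P/L_w = 42/22 = 1.909 kip/in.
Moment M = P × e = 42 × 3.5 = 147 kip·in; bending f_b = M/S = 3.645 kip/in.
f_max = √(f_v² + f_b²) = √(1.909² + 3.645²) = 4.114 kip/in.
r_n/Ω = (1/2.0) × 0.6 × 60 × (0.707 × 0.5) = 6.363 kip/in → adequate.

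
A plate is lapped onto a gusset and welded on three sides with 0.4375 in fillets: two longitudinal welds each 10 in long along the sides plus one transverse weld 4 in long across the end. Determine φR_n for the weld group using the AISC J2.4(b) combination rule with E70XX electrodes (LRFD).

E70XX → F_EXX = 70 ksi.
t_e = 0.707 × 0.4375 = 0.3093 in.
R_nwl = 0.6 × 70 × 0.3093 × 20 = 259.8 kips (longitudinal, 2 welds).
R_nwt = 0.6 × 70 × 0.3093 × 4 = 51.96 kips (transverse, base value).
(i) R_nwl + R_nwt = 311.8 kips; (ii) 0.85 R_nwl + 1.5 R_nwt = 298.8 kips.
R_n = max = 311.8 kips [governs: (i)]; φR_n = 233.8 kips.

φR_n ≈ 234 kips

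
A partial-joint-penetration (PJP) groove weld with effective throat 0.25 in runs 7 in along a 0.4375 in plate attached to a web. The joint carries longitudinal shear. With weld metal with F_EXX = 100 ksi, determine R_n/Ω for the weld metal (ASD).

R_n/Ω ≈ 52.5 kips

Effective throat (given) t_e = 0.25 in.
A_we = 0.25 × 7 = 1.75 in².
F_nw = 0.6 F_EXX = 60 ksi.
R_n/Ω = (60 × 1.75) / 2.0 = 52.5 kips.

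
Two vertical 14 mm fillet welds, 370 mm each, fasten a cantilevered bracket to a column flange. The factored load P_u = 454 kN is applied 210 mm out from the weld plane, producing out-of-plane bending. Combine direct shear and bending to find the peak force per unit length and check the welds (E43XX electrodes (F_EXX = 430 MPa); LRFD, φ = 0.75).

L_w = 2 × 370 = 740 mm; section modulus (unit throat) S = 2 × L²/6 = 45630 mm².
Direct shear f_v = P/L_w = 454×10³/740 = 613.5 N/mm.
Moment M = P × e = 454×10³ × 210 = 95340000 N·mm; bending f_b = M/S = 2089 N/mm.
f_max = √(f_v² + f_b²) = √(613.5² + 2089²) = 2177 N/mm.
φr_n = 0.75 × 0.6 × 430 × (0.707 × 14) = 1915 N/mm → NOT adequate.

f_max ≈ 2180 N/mm; NOT adequate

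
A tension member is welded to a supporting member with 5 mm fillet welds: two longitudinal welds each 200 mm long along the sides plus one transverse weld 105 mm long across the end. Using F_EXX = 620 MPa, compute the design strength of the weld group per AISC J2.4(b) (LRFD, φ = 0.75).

t_e = 0.707 × 5 = 3.535 mm.
R_nwl = 0.6 × 620 × 3.535 × 400 × 10⁻³ = 526 kN (longitudinal, 2 welds).
R_nwt = 0.6 × 620 × 3.535 × 105 × 10⁻³ = 138.1 kN (transverse, base value).
(i) R_nwl + R_nwt = 664.1 kN; (ii) 0.85 R_nwl + 1.5 R_nwt = 654.2 kN.
R_n = max = 664.1 kN [governs: (i)]; φR_n = 498.1 kN.

φR_n ≈ 498 kN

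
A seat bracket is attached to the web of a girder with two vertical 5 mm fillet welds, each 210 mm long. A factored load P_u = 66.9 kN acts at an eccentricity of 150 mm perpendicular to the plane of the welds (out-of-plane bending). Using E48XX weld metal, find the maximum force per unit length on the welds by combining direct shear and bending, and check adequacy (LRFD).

f_max ≈ 701 N/mm; adequate

E48XX → F_EXX = 480 MPa.
L_w = 2 × 210 = 420 mm; section modulus (unit throat) S = 2 × L²/6 = 14700 mm².
Direct shear f_v = P/L_w = 66.9×10³/420 = 159.3 N/mm.
Moment M = P × e = 66.9×10³ × 150 = 10035000 N·mm; bending f_b = M/S = 682.7 N/mm.
f_max = √(f_v² + f_b²) = √(159.3² + 682.7²) = 701 N/mm.
φr_n = 0.75 × 0.6 × 480 × (0.707 × 5) = 763.6 N/mm → adequate.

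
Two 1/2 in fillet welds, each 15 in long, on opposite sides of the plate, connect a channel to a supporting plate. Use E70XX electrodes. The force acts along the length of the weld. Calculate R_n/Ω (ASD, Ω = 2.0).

R_n/Ω ≈ 223 kips

E70XX → F_EXX = 70 ksi.
Effective throat t_e = 0.707 × 0.5 = 0.3535 in.
Total length L = 30 in; A_we = 0.3535 × 30 = 10.6 in².
F_nw = 0.6 F_EXX = 0.6 × 70 = 42 ksi.
R_n = 42 × 10.6 = 445.4 kips; R_n/Ω = 445.4/2.0 = 222.7 kips.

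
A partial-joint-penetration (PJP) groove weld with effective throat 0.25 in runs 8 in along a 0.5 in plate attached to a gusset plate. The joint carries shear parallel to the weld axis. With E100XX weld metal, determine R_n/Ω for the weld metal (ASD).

R_n/Ω ≈ 60 kips

E100XX → F_EXX = 100 ksi.
Effective throat (given) t_e = 0.25 in.
A_we = 0.25 × 8 = 2 in².
F_nw = 0.6 F_EXX = 60 ksi.
R_n/Ω = (60 × 2) / 2.0 = 60 kips.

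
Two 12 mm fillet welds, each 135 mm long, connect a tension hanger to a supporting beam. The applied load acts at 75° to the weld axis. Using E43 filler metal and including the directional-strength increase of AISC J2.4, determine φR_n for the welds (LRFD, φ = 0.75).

φR_n ≈ 654 kN

E43XX → F_EXX = 430 MPa.
t_e = 0.707 × 12 = 8.484 mm; A_we = 8.484 × 270 = 2291 mm².
Directional factor: 1.0 + 0.5 sin^1.5(75°) = 1.475.
F_nw = 0.6 × 430 × 1.475 = 380.5 MPa.
φR_n = 0.75 × 380.5 × 2291 × 10⁻³ = 653.6 kN.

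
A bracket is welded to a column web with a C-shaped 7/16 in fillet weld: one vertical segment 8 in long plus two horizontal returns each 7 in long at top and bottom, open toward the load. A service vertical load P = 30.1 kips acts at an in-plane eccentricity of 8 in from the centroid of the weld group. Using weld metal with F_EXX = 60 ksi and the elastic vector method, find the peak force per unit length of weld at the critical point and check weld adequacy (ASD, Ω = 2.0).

f_max ≈ 5.01 kip/in; adequate

Total weld length L_w = 22 in. Treat welds as unit-width lines.
Centroid: x̄ = 2×7×3.5 / 22 = 2.227 in from the vertical weld.
Polar moment about centroid: J = I_x + I_y = [8³/12 + 2×7×4²] + [8×2.227² + 2(7³/12 + 7×1.273²)] = 386.2 in³.
Direct shear f_v = P/L_w = 30.1 / 22 = 1.368 kip/in (vertical).
Torsion M = P·e = 30.1 × 8 = 240.8 kip·in.
Critical point at (x, y) = (4.773, 4) from centroid. f_tx = M·y/J = 2.494 kip/in; f_ty = M·x/J = 2.976 kip/in.
Resultant f_max = √[f_tx² + (f_v + f_ty)²] = √[2.494² + (1.368 + 2.976)²] = 5.009 kip/in.
Capacity per unit length: r_n/Ω = (1/2.0) × 0.6 × 60 × (0.707 × 0.4375) = 5.568 kip/in.
5.009 ≤ 5.568 → adequate.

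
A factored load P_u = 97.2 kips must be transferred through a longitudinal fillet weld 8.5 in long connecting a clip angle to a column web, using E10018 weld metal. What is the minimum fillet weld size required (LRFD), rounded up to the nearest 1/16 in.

w = 3/8 in

E100XX → F_EXX = 100 ksi.
Total weld length L = 8.5 in.
Required throat t_e = P_u / (φ × 0.6 F_EXX × L) = 97.2 / (0.75 × 0.6 × 100 × 8.5) = 0.2541 in.
Required leg w = t_e / 0.707 = 0.3594 in → use 3/8 in.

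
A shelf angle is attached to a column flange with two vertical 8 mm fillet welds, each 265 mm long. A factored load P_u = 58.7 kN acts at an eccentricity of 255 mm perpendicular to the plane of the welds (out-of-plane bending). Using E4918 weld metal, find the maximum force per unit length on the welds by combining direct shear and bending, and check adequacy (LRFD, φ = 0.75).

f_max ≈ 649 N/mm; adequate

E49XX → F_EXX = 490 MPa.
L_w = 2 × 265 = 530 mm; section modulus (unit throat) S = 2 × L²/6 = 23410 mm².
Direct shear f_v = P/L_w = 58.7×10³/530 = 110.8 N/mm.
Moment M = P × e = 58.7×10³ × 255 = 14968000 N·mm; bending f_b = M/S = 639.5 N/mm.
f_max = √(f_v² + f_b²) = √(110.8² + 639.5²) = 649 N/mm.
φr_n = 0.75 × 0.6 × 490 × (0.707 × 8) = 1247 N/mm → adequate.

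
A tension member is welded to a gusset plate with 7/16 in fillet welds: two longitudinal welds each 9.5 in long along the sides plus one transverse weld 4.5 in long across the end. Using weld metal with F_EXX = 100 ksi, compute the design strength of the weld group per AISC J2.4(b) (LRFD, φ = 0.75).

φR_n ≈ 327 kip

t_e = 0.707 × 0.4375 = 0.3093 in.
R_nwl = 0.6 × 100 × 0.3093 × 19 = 352.6 kip (longitudinal, 2 welds).
R_nwt = 0.6 × 100 × 0.3093 × 4.5 = 83.51 kip (transverse, base value).
(i) R_nwl + R_nwt = 436.1 kip; (ii) 0.85 R_nwl + 1.5 R_nwt = 425 kip.
R_n = max = 436.1 kip [governs: (i)]; φR_n = 327.1 kip.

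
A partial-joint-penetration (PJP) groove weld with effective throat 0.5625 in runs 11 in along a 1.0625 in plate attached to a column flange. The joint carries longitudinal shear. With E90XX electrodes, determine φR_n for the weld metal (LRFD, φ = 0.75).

E90XX → F_EXX = 90 ksi.
Effective throat (given) t_e = 0.5625 in.
A_we = 0.5625 × 11 = 6.188 in².
F_nw = 0.6 F_EXX = 54 ksi.
φR_n = 0.75 × 54 × 6.188 = 250.6 kips.

φR_n ≈ 251 kips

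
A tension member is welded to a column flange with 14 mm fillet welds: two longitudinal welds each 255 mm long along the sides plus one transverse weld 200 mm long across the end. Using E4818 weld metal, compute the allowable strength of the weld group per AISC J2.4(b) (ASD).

E48XX → F_EXX = 480 MPa.
t_e = 0.707 × 14 = 9.898 mm.
R_nwl = 0.6 × 480 × 9.898 × 510 × 10⁻³ = 1454 kN (longitudinal, 2 welds).
R_nwt = 0.6 × 480 × 9.898 × 200 × 10⁻³ = 570.1 kN (transverse, base value).
(i) R_nwl + R_nwt = 2024 kN; (ii) 0.85 R_nwl + 1.5 R_nwt = 2091 kN.
R_n = max = 2091 kN [governs: (ii)]; R_n/Ω = 1045 kN.

R_n/Ω ≈ 1050 kN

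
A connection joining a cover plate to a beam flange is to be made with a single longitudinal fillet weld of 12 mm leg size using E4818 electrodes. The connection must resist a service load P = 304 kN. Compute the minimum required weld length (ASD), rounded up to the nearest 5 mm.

L = 250 mm

E48XX → F_EXX = 480 MPa.
Throat t_e = 0.707 × 12 = 8.484 mm.
r_n/Ω = (0.6 × 480 × 8.484) / 2.0 = 1222 N/mm = 1.222 kN/mm.
L_req = P / (r_n/Ω) = 304 / 1.222 = 248.8 mm total.
Round up → use L = 250 mm.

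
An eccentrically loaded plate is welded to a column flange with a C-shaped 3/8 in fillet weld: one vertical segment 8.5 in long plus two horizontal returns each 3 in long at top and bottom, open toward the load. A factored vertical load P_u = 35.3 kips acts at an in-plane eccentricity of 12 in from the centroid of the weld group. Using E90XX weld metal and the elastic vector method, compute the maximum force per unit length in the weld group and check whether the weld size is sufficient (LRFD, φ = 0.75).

f_max ≈ 13.4 kip/in; NOT adequate

E90XX → F_EXX = 90 ksi.
Total weld length L_w = 14.5 in. Treat welds as unit-width lines.
Centroid: x̄ = 2×3×1.5 / 14.5 = 0.6207 in from the vertical weld.
Polar moment about centroid: J = I_x + I_y = [8.5³/12 + 2×3×4.25²] + [8.5×0.6207² + 2(3³/12 + 3×0.8793²)] = 172 in³.
Direct shear f_v = P/L_w = 35.3 / 14.5 = 2.434 kip/in (vertical).
Torsion M = P·e = 35.3 × 12 = 423.6 kip·in.
Critical point at (x, y) = (2.379, 4.25) from centroid. f_tx = M·y/J = 10.47 kip/in; f_ty = M·x/J = 5.861 kip/in.
Resultant f_max = √[f_tx² + (f_v + f_ty)²] = √[10.47² + (2.434 + 5.861)²] = 13.36 kip/in.
Capacity per unit length: φr_n = 0.75 × 0.6 × 90 × (0.707 × 0.375) = 10.74 kip/in.
13.36 > 10.74 → NOT adequate.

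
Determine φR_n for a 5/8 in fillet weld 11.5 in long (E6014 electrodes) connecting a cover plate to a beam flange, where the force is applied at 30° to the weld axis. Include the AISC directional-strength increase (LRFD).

E60XX → F_EXX = 60 ksi.
t_e = 0.707 × 0.625 = 0.4419 in; A_we = 0.4419 × 11.5 = 5.082 in².
Directional factor: 1.0 + 0.5 sin^1.5(30°) = 1.177.
F_nw = 0.6 × 60 × 1.177 = 42.36 ksi.
φR_n = 0.75 × 42.36 × 5.082 = 161.5 kip.

φR_n ≈ 161 kip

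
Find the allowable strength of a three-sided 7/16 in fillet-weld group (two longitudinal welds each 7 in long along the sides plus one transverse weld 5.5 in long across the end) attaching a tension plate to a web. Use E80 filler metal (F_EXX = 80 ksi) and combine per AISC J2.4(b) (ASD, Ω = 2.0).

R_n/Ω ≈ 150 kips

t_e = 0.707 × 0.4375 = 0.3093 in.
R_nwl = 0.6 × 80 × 0.3093 × 14 = 207.9 kips (longitudinal, 2 welds).
R_nwt = 0.6 × 80 × 0.3093 × 5.5 = 81.66 kips (transverse, base value).
(i) R_nwl + R_nwt = 289.5 kips; (ii) 0.85 R_nwl + 1.5 R_nwt = 299.2 kips.
R_n = max = 299.2 kips [governs: (ii)]; R_n/Ω = 149.6 kips.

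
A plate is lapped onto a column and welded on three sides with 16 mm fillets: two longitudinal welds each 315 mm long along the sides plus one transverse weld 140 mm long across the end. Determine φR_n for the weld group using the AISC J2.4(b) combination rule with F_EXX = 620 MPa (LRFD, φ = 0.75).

φR_n ≈ 2430 kN

t_e = 0.707 × 16 = 11.31 mm.
R_nwl = 0.6 × 620 × 11.31 × 630 × 10⁻³ = 2651 kN (longitudinal, 2 welds).
R_nwt = 0.6 × 620 × 11.31 × 140 × 10⁻³ = 589.1 kN (transverse, base value).
(i) R_nwl + R_nwt = 3240 kN; (ii) 0.85 R_nwl + 1.5 R_nwt = 3137 kN.
R_n = max = 3240 kN [governs: (i)]; φR_n = 2430 kN.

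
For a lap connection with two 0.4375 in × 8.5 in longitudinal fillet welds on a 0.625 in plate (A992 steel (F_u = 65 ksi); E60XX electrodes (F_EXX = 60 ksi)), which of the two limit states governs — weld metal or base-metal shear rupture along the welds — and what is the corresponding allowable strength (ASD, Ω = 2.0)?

R_n/Ω ≈ 94.6 kip (weld metal governs)

t_e = 0.707 × 0.4375 = 0.3093 in; L = 17 in.
Weld metal: R_n/Ω = (1/2.0) × 0.6 × 60 × 0.3093 × 17 = 94.65 kip.
Base metal (shear rupture): R_n/Ω = (1/2.0) × 0.6 × 65 × 0.625 × 17 = 207.2 kip.
Governing: weld metal.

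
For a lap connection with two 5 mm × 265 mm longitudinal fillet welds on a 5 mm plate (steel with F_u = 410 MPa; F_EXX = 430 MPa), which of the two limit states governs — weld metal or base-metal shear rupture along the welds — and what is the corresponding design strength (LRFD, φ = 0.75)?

φR_n ≈ 363 kN (weld metal governs)

t_e = 0.707 × 5 = 3.535 mm; L = 530 mm.
Weld metal: φR_n = 0.75 × 0.6 × 430 × 3.535 × 530 × 10⁻³ = 362.5 kN.
Base metal (shear rupture): φR_n = 0.75 × 0.6 × 410 × 5 × 530 × 10⁻³ = 488.9 kN.
Governing: weld metal.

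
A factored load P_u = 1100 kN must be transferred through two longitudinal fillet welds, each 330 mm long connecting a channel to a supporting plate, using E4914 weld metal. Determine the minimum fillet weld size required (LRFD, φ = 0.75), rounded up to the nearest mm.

E49XX → F_EXX = 490 MPa.
Total weld length L = 660 mm.
Required throat t_e = P_u / (φ × 0.6 F_EXX × L) = 1100 / (0.75 × 0.6 × 490 × 660 × 10⁻³) = 7.559 mm.
Required leg w = t_e / 0.707 = 10.69 mm → use 11 mm.

w = 11 mm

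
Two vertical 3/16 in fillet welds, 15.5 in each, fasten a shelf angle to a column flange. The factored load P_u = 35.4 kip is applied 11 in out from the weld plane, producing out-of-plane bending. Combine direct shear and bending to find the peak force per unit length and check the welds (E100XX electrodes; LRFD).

E100XX → F_EXX = 100 ksi.
L_w = 2 × 15.5 = 31 in; section modulus (unit throat) S = 2 × L²/6 = 80.08 in².
Direct shear f_v = P/L_w = 35.4/31 = 1.142 kip/in.
Moment M = P × e = 35.4 × 11 = 389.4 kip·in; bending f_b = M/S = 4.862 kip/in.
f_max = √(f_v² + f_b²) = √(1.142² + 4.862²) = 4.995 kip/in.
φr_n = 0.75 × 0.6 × 100 × (0.707 × 0.1875) = 5.965 kip/in → adequate.

f_max ≈ 4.99 kip/in; adequate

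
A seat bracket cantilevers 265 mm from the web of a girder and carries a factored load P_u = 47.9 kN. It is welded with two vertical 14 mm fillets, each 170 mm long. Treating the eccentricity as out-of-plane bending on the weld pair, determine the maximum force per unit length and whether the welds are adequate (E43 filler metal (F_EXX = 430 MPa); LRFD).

f_max ≈ 1330 N/mm; adequate

L_w = 2 × 170 = 340 mm; section modulus (unit throat) S = 2 × L²/6 = 9633 mm².
Direct shear f_v = P/L_w = 47.9×10³/340 = 140.9 N/mm.
Moment M = P × e = 47.9×10³ × 265 = 12694000 N·mm; bending f_b = M/S = 1318 N/mm.
f_max = √(f_v² + f_b²) = √(140.9² + 1318²) = 1325 N/mm.
φr_n = 0.75 × 0.6 × 430 × (0.707 × 14) = 1915 N/mm → adequate.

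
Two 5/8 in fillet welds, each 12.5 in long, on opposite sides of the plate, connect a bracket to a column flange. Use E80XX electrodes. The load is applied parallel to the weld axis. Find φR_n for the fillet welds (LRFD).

E80XX → F_EXX = 80 ksi.
Effective throat t_e = 0.707 × 0.625 = 0.4419 in.
Total length L = 25 in; A_we = 0.4419 × 25 = 11.05 in².
F_nw = 0.6 F_EXX = 0.6 × 80 = 48 ksi.
φR_n = 0.75 × 48 × 11.05 = 397.7 kips.

φR_n ≈ 398 kips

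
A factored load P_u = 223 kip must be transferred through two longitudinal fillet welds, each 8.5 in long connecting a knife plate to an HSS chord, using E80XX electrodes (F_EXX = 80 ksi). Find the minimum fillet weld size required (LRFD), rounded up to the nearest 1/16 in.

Total weld length L = 17 in.
Required throat t_e = P_u / (φ × 0.6 F_EXX × L) = 223 / (0.75 × 0.6 × 80 × 17) = 0.3644 in.
Required leg w = t_e / 0.707 = 0.5154 in → use 9/16 in.

w = 9/16 in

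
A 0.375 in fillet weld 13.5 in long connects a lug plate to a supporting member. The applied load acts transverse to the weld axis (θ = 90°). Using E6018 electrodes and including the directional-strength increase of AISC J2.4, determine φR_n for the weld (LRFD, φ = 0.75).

E60XX → F_EXX = 60 ksi.
t_e = 0.707 × 0.375 = 0.2651 in; A_we = 0.2651 × 13.5 = 3.579 in².
Directional factor: 1.0 + 0.5 sin^1.5(90°) = 1.5.
F_nw = 0.6 × 60 × 1.5 = 54 ksi.
φR_n = 0.75 × 54 × 3.579 = 145 kip.

φR_n ≈ 145 kip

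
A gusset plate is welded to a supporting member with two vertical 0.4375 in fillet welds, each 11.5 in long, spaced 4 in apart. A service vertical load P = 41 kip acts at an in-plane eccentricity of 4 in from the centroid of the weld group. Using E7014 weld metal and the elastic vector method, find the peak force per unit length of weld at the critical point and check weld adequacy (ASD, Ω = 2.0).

f_max ≈ 3.86 kip/in; adequate

E70XX → F_EXX = 70 ksi.
Total weld length L_w = 23 in. Treat welds as unit-width lines.
Polar moment about centroid: J = 2[d³/12 + d(b/2)²] = 2[11.5³/12 + 11.5×2²] = 345.5 in³.
Direct shear f_v = P/L_w = 41 / 23 = 1.783 kip/in (vertical).
Torsion M = P·e = 41 × 4 = 164 kip·in.
Critical point at (x, y) = (2, 5.75) from centroid. f_tx = M·y/J = 2.73 kip/in; f_ty = M·x/J = 0.9494 kip/in.
Resultant f_max = √[f_tx² + (f_v + f_ty)²] = √[2.73² + (1.783 + 0.9494)²] = 3.862 kip/in.
Capacity per unit length: r_n/Ω = (1/2.0) × 0.6 × 70 × (0.707 × 0.4375) = 6.496 kip/in.
3.862 ≤ 6.496 → adequate.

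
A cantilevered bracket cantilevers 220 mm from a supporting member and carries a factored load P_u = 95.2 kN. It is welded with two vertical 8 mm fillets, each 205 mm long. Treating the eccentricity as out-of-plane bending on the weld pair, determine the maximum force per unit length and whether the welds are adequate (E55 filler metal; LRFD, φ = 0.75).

E55XX → F_EXX = 550 MPa.
L_w = 2 × 205 = 410 mm; section modulus (unit throat) S = 2 × L²/6 = 14010 mm².
Direct shear f_v = P/L_w = 95.2×10³/410 = 232.2 N/mm.
Moment M = P × e = 95.2×10³ × 220 = 20944000 N·mm; bending f_b = M/S = 1495 N/mm.
f_max = √(f_v² + f_b²) = √(232.2² + 1495²) = 1513 N/mm.
φr_n = 0.75 × 0.6 × 550 × (0.707 × 8) = 1400 N/mm → NOT adequate.

f_max ≈ 1510 N/mm; NOT adequate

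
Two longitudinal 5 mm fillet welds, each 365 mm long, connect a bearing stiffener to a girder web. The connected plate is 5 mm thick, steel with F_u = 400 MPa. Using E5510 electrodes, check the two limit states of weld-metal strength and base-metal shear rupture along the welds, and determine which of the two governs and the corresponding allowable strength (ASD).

E55XX → F_EXX = 550 MPa.
t_e = 0.707 × 5 = 3.535 mm; L = 730 mm.
Weld metal: R_n/Ω = (1/2.0) × 0.6 × 550 × 3.535 × 730 × 10⁻³ = 425.8 kN.
Base metal (shear rupture): R_n/Ω = (1/2.0) × 0.6 × 400 × 5 × 730 × 10⁻³ = 438 kN.
Governing: weld metal.

R_n/Ω ≈ 426 kN (weld metal governs)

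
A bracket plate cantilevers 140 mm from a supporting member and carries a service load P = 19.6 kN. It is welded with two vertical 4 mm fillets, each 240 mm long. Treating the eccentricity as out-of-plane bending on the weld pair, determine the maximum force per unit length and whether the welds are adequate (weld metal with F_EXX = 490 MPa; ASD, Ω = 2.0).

f_max ≈ 149 N/mm; adequate

L_w = 2 × 240 = 480 mm; section modulus (unit throat) S = 2 × L²/6 = 19200 mm².
Direct shear f_v = P/L_w = 19.6×10³/480 = 40.83 N/mm.
Moment M = P × e = 19.6×10³ × 140 = 2744000 N·mm; bending f_b = M/S = 142.9 N/mm.
f_max = √(f_v² + f_b²) = √(40.83² + 142.9²) = 148.6 N/mm.
r_n/Ω = (1/2.0) × 0.6 × 490 × (0.707 × 4) = 415.7 N/mm → adequate.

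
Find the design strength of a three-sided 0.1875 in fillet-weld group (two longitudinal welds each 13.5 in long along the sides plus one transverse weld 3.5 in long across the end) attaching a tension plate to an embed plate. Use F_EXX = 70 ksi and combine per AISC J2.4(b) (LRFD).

φR_n ≈ 127 kips

t_e = 0.707 × 0.1875 = 0.1326 in.
R_nwl = 0.6 × 70 × 0.1326 × 27 = 150.3 kips (longitudinal, 2 welds).
R_nwt = 0.6 × 70 × 0.1326 × 3.5 = 19.49 kips (transverse, base value).
(i) R_nwl + R_nwt = 169.8 kips; (ii) 0.85 R_nwl + 1.5 R_nwt = 157 kips.
R_n = max = 169.8 kips [governs: (i)]; φR_n = 127.4 kips.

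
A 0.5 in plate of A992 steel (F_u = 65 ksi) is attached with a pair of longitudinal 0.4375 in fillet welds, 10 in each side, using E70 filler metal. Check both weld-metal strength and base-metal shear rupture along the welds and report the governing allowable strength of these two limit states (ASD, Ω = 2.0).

R_n/Ω ≈ 130 kip (weld metal governs)

E70XX → F_EXX = 70 ksi.
t_e = 0.707 × 0.4375 = 0.3093 in; L = 20 in.
Weld metal: R_n/Ω = (1/2.0) × 0.6 × 70 × 0.3093 × 20 = 129.9 kip.
Base metal (shear rupture): R_n/Ω = (1/2.0) × 0.6 × 65 × 0.5 × 20 = 195 kip.
Governing: weld metal.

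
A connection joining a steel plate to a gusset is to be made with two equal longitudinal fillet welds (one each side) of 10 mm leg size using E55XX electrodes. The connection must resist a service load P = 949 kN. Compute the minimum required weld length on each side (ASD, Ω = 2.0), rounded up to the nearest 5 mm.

L = 410 mm on each side

E55XX → F_EXX = 550 MPa.
Throat t_e = 0.707 × 10 = 7.07 mm.
r_n/Ω = (0.6 × 550 × 7.07) / 2.0 = 1167 N/mm = 1.167 kN/mm.
L_req = P / (r_n/Ω) = 949 / 1.167 = 813.5 mm total.
Per side: 813.5 / 2 = 406.8 mm.
Round up → use L = 410 mm on each side.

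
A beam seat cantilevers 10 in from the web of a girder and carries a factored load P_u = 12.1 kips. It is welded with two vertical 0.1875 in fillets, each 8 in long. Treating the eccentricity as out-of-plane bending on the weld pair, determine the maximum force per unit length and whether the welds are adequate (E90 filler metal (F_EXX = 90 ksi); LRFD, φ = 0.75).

f_max ≈ 5.72 kip/in; NOT adequate

L_w = 2 × 8 = 16 in; section modulus (unit throat) S = 2 × L²/6 = 21.33 in².
Direct shear f_v = P/L_w = 12.1/16 = 0.7562 kip/in.
Moment M = P × e = 12.1 × 10 = 121 kip·in; bending f_b = M/S = 5.672 kip/in.
f_max = √(f_v² + f_b²) = √(0.7562² + 5.672²) = 5.722 kip/in.
φr_n = 0.75 × 0.6 × 90 × (0.707 × 0.1875) = 5.369 kip/in → NOT adequate.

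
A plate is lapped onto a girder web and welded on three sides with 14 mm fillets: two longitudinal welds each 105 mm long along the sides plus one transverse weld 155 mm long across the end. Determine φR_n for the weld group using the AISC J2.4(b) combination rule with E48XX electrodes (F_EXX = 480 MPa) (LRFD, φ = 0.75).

φR_n ≈ 879 kN

t_e = 0.707 × 14 = 9.898 mm.
R_nwl = 0.6 × 480 × 9.898 × 210 × 10⁻³ = 598.6 kN (longitudinal, 2 welds).
R_nwt = 0.6 × 480 × 9.898 × 155 × 10⁻³ = 441.8 kN (transverse, base value).
(i) R_nwl + R_nwt = 1040 kN; (ii) 0.85 R_nwl + 1.5 R_nwt = 1172 kN.
R_n = max = 1172 kN [governs: (ii)]; φR_n = 878.7 kN.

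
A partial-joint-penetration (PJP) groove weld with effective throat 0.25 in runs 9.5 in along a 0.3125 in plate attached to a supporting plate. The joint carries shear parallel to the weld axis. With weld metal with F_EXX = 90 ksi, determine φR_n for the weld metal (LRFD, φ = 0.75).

Effective throat (given) t_e = 0.25 in.
A_we = 0.25 × 9.5 = 2.375 in².
F_nw = 0.6 F_EXX = 54 ksi.
φR_n = 0.75 × 54 × 2.375 = 96.19 kip.

φR_n ≈ 96.2 kip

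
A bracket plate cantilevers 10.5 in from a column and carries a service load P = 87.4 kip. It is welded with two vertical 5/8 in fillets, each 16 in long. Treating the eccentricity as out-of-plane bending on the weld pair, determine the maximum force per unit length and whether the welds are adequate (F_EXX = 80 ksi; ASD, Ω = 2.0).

L_w = 2 × 16 = 32 in; section modulus (unit throat) S = 2 × L²/6 = 85.33 in².
Direct shear f_v = P/L_w = 87.4/32 = 2.731 kip/in.
Moment M = P × e = 87.4 × 10.5 = 917.7 kip·in; bending f_b = M/S = 10.75 kip/in.
f_max = √(f_v² + f_b²) = √(2.731² + 10.75²) = 11.1 kip/in.
r_n/Ω = (1/2.0) × 0.6 × 80 × (0.707 × 0.625) = 10.6 kip/in → NOT adequate.

f_max ≈ 11.1 kip/in; NOT adequate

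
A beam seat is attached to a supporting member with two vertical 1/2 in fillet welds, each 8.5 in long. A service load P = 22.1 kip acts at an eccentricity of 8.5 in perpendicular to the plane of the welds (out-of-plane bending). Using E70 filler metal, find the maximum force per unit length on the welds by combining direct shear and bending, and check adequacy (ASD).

f_max ≈ 7.91 kip/in; NOT adequate

E70XX → F_EXX = 70 ksi.
L_w = 2 × 8.5 = 17 in; section modulus (unit throat) S = 2 × L²/6 = 24.08 in².
Direct shear f_v = P/L_w = 22.1/17 = 1.3 kip/in.
Moment M = P × e = 22.1 × 8.5 = 187.85 kip·in; bending f_b = M/S = 7.8 kip/in.
f_max = √(f_v² + f_b²) = √(1.3² + 7.8²) = 7.908 kip/in.
r_n/Ω = (1/2.0) × 0.6 × 70 × (0.707 × 0.5) = 7.423 kip/in → NOT adequate.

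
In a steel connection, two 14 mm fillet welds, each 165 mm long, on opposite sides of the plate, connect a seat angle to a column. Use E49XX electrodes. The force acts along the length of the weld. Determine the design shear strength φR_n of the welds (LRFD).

E49XX → F_EXX = 490 MPa.
Effective throat t_e = 0.707 × 14 = 9.898 mm.
Total length L = 330 mm; A_we = 9.898 × 330 = 3266 mm².
F_nw = 0.6 F_EXX = 0.6 × 490 = 294 MPa.
φR_n = 0.75 × 294 × 3266 × 10⁻³ = 720.2 kN.

φR_n ≈ 720 kN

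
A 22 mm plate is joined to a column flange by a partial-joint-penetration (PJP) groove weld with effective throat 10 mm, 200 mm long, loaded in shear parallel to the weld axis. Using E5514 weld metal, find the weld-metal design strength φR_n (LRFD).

E55XX → F_EXX = 550 MPa.
Effective throat (given) t_e = 10 mm.
A_we = 10 × 200 = 2000 mm².
F_nw = 0.6 F_EXX = 330 MPa.
φR_n = 0.75 × 330 × 2000 × 10⁻³ = 495 kN.

φR_n ≈ 495 kN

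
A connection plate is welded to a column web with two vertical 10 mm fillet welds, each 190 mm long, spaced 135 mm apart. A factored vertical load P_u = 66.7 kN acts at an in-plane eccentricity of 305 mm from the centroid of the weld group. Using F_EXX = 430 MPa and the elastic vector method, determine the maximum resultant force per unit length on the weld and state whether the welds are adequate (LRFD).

f_max ≈ 937 N/mm; adequate

Total weld length L_w = 380 mm. Treat welds as unit-width lines.
Polar moment about centroid: J = 2[d³/12 + d(b/2)²] = 2[190³/12 + 190×67.5²] = 2875000 mm³.
Direct shear f_v = P/L_w = 66.7×10³ / 380 = 175.5 N/mm (vertical).
Torsion M = P·e = 66.7×10³ × 305 = 20344000 N·mm.
Critical point at (x, y) = (67.5, 95) from centroid. f_tx = M·y/J = 672.3 N/mm; f_ty = M·x/J = 477.7 N/mm.
Resultant f_max = √[f_tx² + (f_v + f_ty)²] = √[672.3² + (175.5 + 477.7)²] = 937.4 N/mm.
Capacity per unit length: φr_n = 0.75 × 0.6 × 430 × (0.707 × 10) = 1368 N/mm.
937.4 ≤ 1368 → adequate.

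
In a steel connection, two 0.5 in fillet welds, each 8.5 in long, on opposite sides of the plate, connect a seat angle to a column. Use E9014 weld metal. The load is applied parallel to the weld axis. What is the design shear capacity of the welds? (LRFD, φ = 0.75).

φR_n ≈ 243 kip

E90XX → F_EXX = 90 ksi.
Effective throat t_e = 0.707 × 0.5 = 0.3535 in.
Total length L = 17 in; A_we = 0.3535 × 17 = 6.01 in².
F_nw = 0.6 F_EXX = 0.6 × 90 = 54 ksi.
φR_n = 0.75 × 54 × 6.01 = 243.4 kip.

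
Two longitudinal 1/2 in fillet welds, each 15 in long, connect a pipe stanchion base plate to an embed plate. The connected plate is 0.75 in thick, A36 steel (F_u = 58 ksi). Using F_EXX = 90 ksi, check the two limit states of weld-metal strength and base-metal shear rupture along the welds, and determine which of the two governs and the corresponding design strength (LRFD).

t_e = 0.707 × 0.5 = 0.3535 in; L = 30 in.
Weld metal: φR_n = 0.75 × 0.6 × 90 × 0.3535 × 30 = 429.5 kip.
Base metal (shear rupture): φR_n = 0.75 × 0.6 × 58 × 0.75 × 30 = 587.2 kip.
Governing: weld metal.

φR_n ≈ 430 kip (weld metal governs)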